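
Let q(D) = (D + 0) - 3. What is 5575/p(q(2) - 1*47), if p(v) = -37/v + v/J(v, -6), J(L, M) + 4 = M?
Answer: 1338000/1337 ≈ 1000.7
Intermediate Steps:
q(D) = -3 + D (q(D) = D - 3 = -3 + D)
J(L, M) = -4 + M
p(v) = -37/v - v/10 (p(v) = -37/v + v/(-4 - 6) = -37/v + v/(-10) = -37/v + v*(-⅒) = -37/v - v/10)
5575/p(q(2) - 1*47) = 5575/(-37/((-3 + 2) - 1*47) - ((-3 + 2) - 1*47)/10) = 5575/(-37/(-1 - 47) - (-1 - 47)/10) = 5575/(-37/(-48) - ⅒*(-48)) = 5575/(-37*(-1/48) + 24/5) = 5575/(37/48 + 24/5) = 5575/(1337/240) = 5575*(240/1337) = 1338000/1337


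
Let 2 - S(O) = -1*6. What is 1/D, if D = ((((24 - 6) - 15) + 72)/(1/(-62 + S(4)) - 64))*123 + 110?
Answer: -3457/117880 ≈ -0.029326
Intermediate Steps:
S(O) = 8 (S(O) = 2 - (-1)*6 = 2 - 1*(-6) = 2 + 6 = 8)
D = -117880/3457 (D = ((((24 - 6) - 15) + 72)/(1/(-62 + 8) - 64))*123 + 110 = (((18 - 15) + 72)/(1/(-54) - 64))*123 + 110 = ((3 + 72)/(-1/54 - 64))*123 + 110 = (75/(-3457/54))*123 + 110 = (75*(-54/3457))*123 + 110 = -4050/3457*123 + 110 = -498150/3457 + 110 = -117880/3457 ≈ -34.099)
1/D = 1/(-117880/3457) = -3457/117880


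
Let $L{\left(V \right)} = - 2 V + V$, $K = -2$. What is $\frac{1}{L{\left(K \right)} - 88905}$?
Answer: $- \frac{1}{88903} \approx -1.1248 \cdot 10^{-5}$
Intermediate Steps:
$L{\left(V \right)} = - V$
$\frac{1}{L{\left(K \right)} - 88905} = \frac{1}{\left(-1\right) \left(-2\right) - 88905} = \frac{1}{2 - 88905} = \frac{1}{-88903} = - \frac{1}{88903}$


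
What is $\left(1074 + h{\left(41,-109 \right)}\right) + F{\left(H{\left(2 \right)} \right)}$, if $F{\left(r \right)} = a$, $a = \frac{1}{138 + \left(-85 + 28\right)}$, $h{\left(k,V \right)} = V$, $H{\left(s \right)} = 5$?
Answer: $\frac{78166}{81} \approx 965.01$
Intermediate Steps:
$a = \frac{1}{81}$ ($a = \frac{1}{138 - 57} = \frac{1}{81} \approx 0.012346$)
$F{\left(r \right)} = \frac{1}{81}$
$\left(1074 + h{\left(41,-109 \right)}\right) + F{\left(H{\left(2 \right)} \right)} = \left(1074 - 109\right) + \frac{1}{81} = 965 + \frac{1}{81} = \frac{78166}{81}$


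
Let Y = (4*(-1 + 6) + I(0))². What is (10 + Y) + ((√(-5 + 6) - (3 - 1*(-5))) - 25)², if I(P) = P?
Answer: 1434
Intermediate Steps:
Y = 400 (Y = (4*(-1 + 6) + 0)² = (4*5 + 0)² = (20 + 0)² = 20² = 400)
(10 + Y) + ((√(-5 + 6) - (3 - 1*(-5))) - 25)² = (10 + 400) + ((√(-5 + 6) - (3 - 1*(-5))) - 25)² = 410 + ((√1 - (3 + 5)) - 25)² = 410 + ((1 - 1*8) - 25)² = 410 + ((1 - 8) - 25)² = 410 + (-7 - 25)² = 410 + (-32)² = 410 + 1024 = 1434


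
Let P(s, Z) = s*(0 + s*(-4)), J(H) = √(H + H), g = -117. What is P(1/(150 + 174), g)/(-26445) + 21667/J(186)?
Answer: 1/694022580 + 21667*√93/186 ≈ 1123.4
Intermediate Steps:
J(H) = √2*√H (J(H) = √(2*H) = √2*√H)
P(s, Z) = -4*s² (P(s, Z) = s*(0 - 4*s) = s*(-4*s) = -4*s²)
P(1/(150 + 174), g)/(-26445) + 21667/J(186) = -4/(150 + 174)²/(-26445) + 21667/((√2*√186)) = -4*(1/324)²*(-1/26445) + 21667/((2*√93)) = -4*(1/324)²*(-1/26445) + 21667*(√93/186) = -4*1/104976*(-1/26445) + 21667*√93/186 = -1/26244*(-1/26445) + 21667*√93/186 = 1/694022580 + 21667*√93/186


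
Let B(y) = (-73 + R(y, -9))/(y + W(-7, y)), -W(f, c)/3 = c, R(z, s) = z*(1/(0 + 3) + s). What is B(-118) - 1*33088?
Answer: -23423455/708 ≈ -33084.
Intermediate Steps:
R(z, s) = z*(1/3 + s)
W(f, c) = -3*c
B(y) = -(-73 - 26*y/3)/(2*y) (B(y) = (-73 + y*(1/3 - 9))/(y - 3*y) = (-73 + y*(-26/3))/((-2*y)) = (-73 - 26*y/3)*(-1/(2*y)) = -(-73 - 26*y/3)/(2*y))
B(-118) - 1*33088 = (1/6)*(219 + 26*(-118))/(-118) - 1*33088 = (1/6)*(-1/118)*(219 - 3068) - 33088 = (1/6)*(-1/118)*(-2849) - 33088 = 2849/708 - 33088 = -23423455/708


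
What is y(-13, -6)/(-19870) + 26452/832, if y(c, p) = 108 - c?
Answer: 65687571/2066480 ≈ 31.787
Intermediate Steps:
y(-13, -6)/(-19870) + 26452/832 = (108 - 1*(-13))/(-19870) + 26452/832 = (108 + 13)*(-1/19870) + 26452*(1/832) = 121*(-1/19870) + 6613/208 = -121/19870 + 6613/208 = 65687571/2066480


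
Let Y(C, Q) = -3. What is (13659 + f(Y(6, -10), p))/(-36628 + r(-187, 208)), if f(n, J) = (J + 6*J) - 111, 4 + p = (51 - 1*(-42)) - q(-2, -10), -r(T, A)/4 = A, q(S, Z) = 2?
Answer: -14157/37460 ≈ -0.37792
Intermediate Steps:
r(T, A) = -4*A
p = 87 (p = -4 + ((51 - 1*(-42)) - 1*2) = -4 + ((51 + 42) - 2) = -4 + (93 - 2) = -4 + 91 = 87)
f(n, J) = -111 + 7*J (f(n, J) = 7*J - 111 = -111 + 7*J)
(13659 + f(Y(6, -10), p))/(-36628 + r(-187, 208)) = (13659 + (-111 + 7*87))/(-36628 - 4*208) = (13659 + (-111 + 609))/(-36628 - 832) = (13659 + 498)/(-37460) = 14157*(-1/37460) = -14157/37460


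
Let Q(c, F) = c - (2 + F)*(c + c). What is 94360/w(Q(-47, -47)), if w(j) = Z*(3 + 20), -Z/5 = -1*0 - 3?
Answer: 18872/69 ≈ 273.51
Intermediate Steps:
Z = 15 (Z = -5*(-1*0 - 3) = -5*(0 - 3) = -5*(-3) = 15)
Q(c, F) = c - 2*c*(2 + F) (Q(c, F) = c - (2 + F)*2*c = c - 2*c*(2 + F))
w(j) = 345 (w(j) = 15*(3 + 20) = 15*23 = 345)
94360/w(Q(-47, -47)) = 94360/345 = 94360*(1/345) = 18872/69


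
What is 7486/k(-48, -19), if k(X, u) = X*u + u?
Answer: 394/47 ≈ 8.3830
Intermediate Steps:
k(X, u) = u + X*u
7486/k(-48, -19) = 7486/((-19*(1 - 48))) = 7486/((-19*(-47))) = 7486/893 = 7486*(1/893) = 394/47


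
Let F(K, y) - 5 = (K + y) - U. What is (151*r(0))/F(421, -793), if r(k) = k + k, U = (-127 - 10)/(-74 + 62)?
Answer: 0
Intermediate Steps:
U = 137/12 (U = -137/(-12) = -137*(-1/12) = 137/12 ≈ 11.417)
r(k) = 2*k
F(K, y) = -77/12 + K + y (F(K, y) = 5 + ((K + y) - 1*137/12) = 5 + ((K + y) - 137/12) = 5 + (-137/12 + K + y) = -77/12 + K + y)
(151*r(0))/F(421, -793) = (151*(2*0))/(-77/12 + 421 - 793) = (151*0)/(-4541/12) = 0*(-12/4541) = 0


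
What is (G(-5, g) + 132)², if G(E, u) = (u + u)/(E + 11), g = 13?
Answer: 167281/9 ≈ 18587.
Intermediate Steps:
G(E, u) = 2*u/(11 + E) (G(E, u) = (2*u)/(11 + E) = 2*u/(11 + E))
(G(-5, g) + 132)² = (2*13/(11 - 5) + 132)² = (2*13/6 + 132)² = (2*13*(⅙) + 132)² = (13/3 + 132)² = (409/3)² = 167281/9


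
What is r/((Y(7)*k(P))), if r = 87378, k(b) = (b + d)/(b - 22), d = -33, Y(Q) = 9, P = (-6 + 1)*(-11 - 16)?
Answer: 1645619/153 ≈ 10756.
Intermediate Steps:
P = 135 (P = -5*(-27) = 135)
k(b) = (-33 + b)/(-22 + b) (k(b) = (b - 33)/(b - 22) = (-33 + b)/(-22 + b))
r/((Y(7)*k(P))) = 87378/((9*((-33 + 135)/(-22 + 135)))) = 87378/((9*(102/113))) = 87378/(918/113) = 87378*(113/918) = 1645619/153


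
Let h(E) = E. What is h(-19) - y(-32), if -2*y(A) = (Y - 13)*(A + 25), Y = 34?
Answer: -185/2 ≈ -92.500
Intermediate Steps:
y(A) = -525/2 - 21*A/2 (y(A) = -(34 - 13)*(A + 25)/2 = -21*(25 + A)/2 = -(525 + 21*A)/2 = -525/2 - 21*A/2)
h(-19) - y(-32) = -19 - (-525/2 - 21/2*(-32)) = -19 - (-525/2 + 336) = -19 - 1*147/2 = -19 - 147/2 = -185/2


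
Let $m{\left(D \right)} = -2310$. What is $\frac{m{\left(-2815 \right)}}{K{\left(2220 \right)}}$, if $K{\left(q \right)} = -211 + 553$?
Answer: $- \frac{385}{57} \approx -6.7544$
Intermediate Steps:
$K{\left(q \right)} = 342$
$\frac{m{\left(-2815 \right)}}{K{\left(2220 \right)}} = - \frac{2310}{342} = \left(-2310\right) \frac{1}{342} = - \frac{385}{57}$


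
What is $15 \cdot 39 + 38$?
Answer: $623$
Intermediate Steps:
$15 \cdot 39 + 38 = 585 + 38 = 623$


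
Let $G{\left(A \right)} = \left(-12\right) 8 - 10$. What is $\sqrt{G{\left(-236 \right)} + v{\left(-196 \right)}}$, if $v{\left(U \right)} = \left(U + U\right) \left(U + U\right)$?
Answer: $3 \sqrt{17062} \approx 391.86$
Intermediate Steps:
$v{\left(U \right)} = 4 U^{2}$ ($v{\left(U \right)} = 2 U 2 U = 4 U^{2}$)
$G{\left(A \right)} = -106$ ($G{\left(A \right)} = -96 - 10 = -106$)
$\sqrt{G{\left(-236 \right)} + v{\left(-196 \right)}} = \sqrt{-106 + 4 \left(-196\right)^{2}} = \sqrt{-106 + 4 \cdot 38416} = \sqrt{-106 + 153664} = \sqrt{153558} = 3 \sqrt{17062}$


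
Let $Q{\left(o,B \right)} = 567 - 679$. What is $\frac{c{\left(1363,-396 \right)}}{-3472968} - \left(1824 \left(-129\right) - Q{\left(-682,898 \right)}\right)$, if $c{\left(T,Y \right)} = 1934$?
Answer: $\frac{408393252089}{1736484} \approx 2.3518 \cdot 10^{5}$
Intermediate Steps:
$Q{\left(o,B \right)} = -112$
$\frac{c{\left(1363,-396 \right)}}{-3472968} - \left(1824 \left(-129\right) - Q{\left(-682,898 \right)}\right) = \frac{1934}{-3472968} - \left(1824 \left(-129\right) - -112\right) = 1934 \left(- \frac{1}{3472968}\right) - \left(-235296 + 112\right) = - \frac{967}{1736484} - -235184 = - \frac{967}{1736484} + 235184 = \frac{408393252089}{1736484}$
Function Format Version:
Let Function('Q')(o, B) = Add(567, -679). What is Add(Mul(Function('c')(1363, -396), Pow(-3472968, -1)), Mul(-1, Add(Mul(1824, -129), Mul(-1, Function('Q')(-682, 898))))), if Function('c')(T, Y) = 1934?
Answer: Rational(408393252089, 1736484) ≈ 2.3518e+5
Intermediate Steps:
Function('Q')(o, B) = -112
Add(Mul(Function('c')(1363, -396), Pow(-3472968, -1)), Mul(-1, Add(Mul(1824, -129), Mul(-1, Function('Q')(-682, 898))))) = Add(Mul(1934, Pow(-3472968, -1)), Mul(-1, Add(Mul(1824, -129), Mul(-1, -112)))) = Add(Mul(1934, Rational(-1, 3472968)), Mul(-1, Add(-235296, 112))) = Add(Rational(-967, 1736484), Mul(-1, -235184)) = Add(Rational(-967, 1736484), 235184) = Rational(408393252089, 1736484)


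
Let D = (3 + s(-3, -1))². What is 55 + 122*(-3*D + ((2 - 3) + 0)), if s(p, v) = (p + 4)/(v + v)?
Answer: -4709/2 ≈ -2354.5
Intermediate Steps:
s(p, v) = (4 + p)/(2*v) (s(p, v) = (4 + p)/((2*v)) = (4 + p)*(1/(2*v)) = (4 + p)/(2*v))
D = 25/4 (D = (3 + (½)*(4 - 3)/(-1))² = (3 + (½)*(-1)*1)² = (3 - ½)² = (5/2)² = 25/4 ≈ 6.2500)
55 + 122*(-3*D + ((2 - 3) + 0)) = 55 + 122*(-3*25/4 + ((2 - 3) + 0)) = 55 + 122*(-75/4 + (-1 + 0)) = 55 + 122*(-75/4 - 1) = 55 + 122*(-79/4) = 55 - 4819/2 = -4709/2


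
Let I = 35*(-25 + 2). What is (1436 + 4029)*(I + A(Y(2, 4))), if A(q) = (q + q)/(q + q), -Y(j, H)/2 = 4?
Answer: -4393860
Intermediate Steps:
Y(j, H) = -8 (Y(j, H) = -2*4 = -8)
A(q) = 1 (A(q) = (2*q)/((2*q)) = (2*q)*(1/(2*q)) = 1)
I = -805 (I = 35*(-23) = -805)
(1436 + 4029)*(I + A(Y(2, 4))) = (1436 + 4029)*(-805 + 1) = 5465*(-804) = -4393860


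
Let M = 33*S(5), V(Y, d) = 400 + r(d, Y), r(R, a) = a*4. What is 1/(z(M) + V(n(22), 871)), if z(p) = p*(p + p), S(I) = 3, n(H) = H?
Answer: 1/20090 ≈ 4.9776e-5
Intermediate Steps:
r(R, a) = 4*a
V(Y, d) = 400 + 4*Y
M = 99 (M = 33*3 = 99)
z(p) = 2*p² (z(p) = p*(2*p) = 2*p²)
1/(z(M) + V(n(22), 871)) = 1/(2*99² + (400 + 4*22)) = 1/(2*9801 + (400 + 88)) = 1/(19602 + 488) = 1/20090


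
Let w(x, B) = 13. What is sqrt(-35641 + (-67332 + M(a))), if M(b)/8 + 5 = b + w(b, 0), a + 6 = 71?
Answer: I*sqrt(102389) ≈ 319.98*I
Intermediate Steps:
a = 65 (a = -6 + 71 = 65)
M(b) = 64 + 8*b (M(b) = -40 + 8*(b + 13) = -40 + 8*(13 + b) = -40 + (104 + 8*b) = 64 + 8*b)
sqrt(-35641 + (-67332 + M(a))) = sqrt(-35641 + (-67332 + (64 + 8*65))) = sqrt(-35641 + (-67332 + (64 + 520))) = sqrt(-35641 + (-67332 + 584)) = sqrt(-35641 - 66748) = sqrt(-102389) = I*sqrt(102389)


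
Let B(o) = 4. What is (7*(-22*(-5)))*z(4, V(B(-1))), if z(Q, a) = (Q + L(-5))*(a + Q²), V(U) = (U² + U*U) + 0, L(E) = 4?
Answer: 295680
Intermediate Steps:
V(U) = 2*U² (V(U) = (U² + U²) + 0 = 2*U² + 0 = 2*U²)
z(Q, a) = (4 + Q)*(a + Q²) (z(Q, a) = (Q + 4)*(a + Q²) = (4 + Q)*(a + Q²))
(7*(-22*(-5)))*z(4, V(B(-1))) = (7*(-22*(-5)))*(4³ + 4*(2*4²) + 4*4² + 4*(2*4²)) = (7*110)*(64 + 4*(2*16) + 4*16 + 4*(2*16)) = 770*(64 + 4*32 + 64 + 4*32) = 770*(64 + 128 + 64 + 128) = 770*384 = 295680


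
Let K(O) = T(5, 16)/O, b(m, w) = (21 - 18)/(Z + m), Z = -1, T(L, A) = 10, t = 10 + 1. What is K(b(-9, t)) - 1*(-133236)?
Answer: 399608/3 ≈ 1.3320e+5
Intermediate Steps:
t = 11
b(m, w) = 3/(-1 + m) (b(m, w) = (21 - 18)/(-1 + m) = 3/(-1 + m))
K(O) = 10/O
K(b(-9, t)) - 1*(-133236) = 10/((3/(-1 - 9))) - 1*(-133236) = 10/((3/(-10))) + 133236 = 10/((3*(-⅒))) + 133236 = 10/(-3/10) + 133236 = 10*(-10/3) + 133236 = -100/3 + 133236 = 399608/3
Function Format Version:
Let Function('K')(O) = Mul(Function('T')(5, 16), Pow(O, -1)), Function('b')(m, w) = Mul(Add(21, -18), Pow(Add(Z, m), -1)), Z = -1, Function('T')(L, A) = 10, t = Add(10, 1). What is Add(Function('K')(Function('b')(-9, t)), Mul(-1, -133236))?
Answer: Rational(399608, 3) ≈ 1.3320e+5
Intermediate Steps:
t = 11
Function('b')(m, w) = Mul(3, Pow(Add(-1, m), -1)) (Function('b')(m, w) = Mul(Add(21, -18), Pow(Add(-1, m), -1)) = Mul(3, Pow(Add(-1, m), -1)))
Function('K')(O) = Mul(10, Pow(O, -1))
Add(Function('K')(Function('b')(-9, t)), Mul(-1, -133236)) = Add(Mul(10, Pow(Mul(3, Pow(Add(-1, -9), -1)), -1)), Mul(-1, -133236)) = Add(Mul(10, Pow(Mul(3, Pow(-10, -1)), -1)), 133236) = Add(Mul(10, Pow(Mul(3, Rational(-1, 10)), -1)), 133236) = Add(Mul(10, Pow(Rational(-3, 10), -1)), 133236) = Add(Mul(10, Rational(-10, 3)), 133236) = Add(Rational(-100, 3), 133236) = Rational(399608, 3)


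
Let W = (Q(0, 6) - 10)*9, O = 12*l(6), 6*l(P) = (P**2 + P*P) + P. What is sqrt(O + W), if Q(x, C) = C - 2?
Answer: sqrt(102) ≈ 10.100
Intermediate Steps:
l(P) = P**2/3 + P/6 (l(P) = ((P**2 + P*P) + P)/6 = ((P**2 + P**2) + P)/6 = (2*P**2 + P)/6 = (P + 2*P**2)/6 = P**2/3 + P/6)
O = 156 (O = 12*((1/6)*6*(1 + 2*6)) = 12*((1/6)*6*(1 + 12)) = 12*((1/6)*6*13) = 12*13 = 156)
Q(x, C) = -2 + C
W = -54 (W = ((-2 + 6) - 10)*9 = (4 - 10)*9 = -6*9 = -54)
sqrt(O + W) = sqrt(156 - 54) = sqrt(102)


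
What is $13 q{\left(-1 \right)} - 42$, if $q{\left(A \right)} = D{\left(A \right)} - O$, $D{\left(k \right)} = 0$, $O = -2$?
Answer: $-16$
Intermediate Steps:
$q{\left(A \right)} = 2$ ($q{\left(A \right)} = 0 - -2 = 0 + 2 = 2$)
$13 q{\left(-1 \right)} - 42 = 13 \cdot 2 - 42 = 26 - 42 = -16$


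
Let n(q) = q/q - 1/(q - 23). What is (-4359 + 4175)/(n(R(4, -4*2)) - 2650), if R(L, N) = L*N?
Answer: 5060/72847 ≈ 0.069461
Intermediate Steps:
n(q) = 1 - 1/(-23 + q)
(-4359 + 4175)/(n(R(4, -4*2)) - 2650) = (-4359 + 4175)/((-24 + 4*(-4*2))/(-23 + 4*(-4*2)) - 2650) = -184/((-24 + 4*(-8))/(-23 + 4*(-8)) - 2650) = -184/((-24 - 32)/(-23 - 32) - 2650) = -184/(-56/(-55) - 2650) = -184/(-1/55*(-56) - 2650) = -184/(56/55 - 2650) = -184/(-145694/55) = -184*(-55/145694) = 5060/72847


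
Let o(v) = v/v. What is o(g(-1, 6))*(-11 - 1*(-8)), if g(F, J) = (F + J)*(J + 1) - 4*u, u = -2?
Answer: -3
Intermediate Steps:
g(F, J) = 8 + (1 + J)*(F + J) (g(F, J) = (F + J)*(J + 1) - 4*(-2) = (F + J)*(1 + J) + 8 = (1 + J)*(F + J) + 8 = 8 + (1 + J)*(F + J))
o(v) = 1
o(g(-1, 6))*(-11 - 1*(-8)) = 1*(-11 - 1*(-8)) = 1*(-11 + 8) = 1*(-3) = -3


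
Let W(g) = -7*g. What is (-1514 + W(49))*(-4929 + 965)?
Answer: 7361148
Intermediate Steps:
W(g) = -7*g
(-1514 + W(49))*(-4929 + 965) = (-1514 - 7*49)*(-4929 + 965) = (-1514 - 343)*(-3964) = -1857*(-3964) = 7361148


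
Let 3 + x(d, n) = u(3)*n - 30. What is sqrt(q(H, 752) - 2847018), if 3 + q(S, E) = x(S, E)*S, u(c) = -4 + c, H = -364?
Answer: I*sqrt(2561281) ≈ 1600.4*I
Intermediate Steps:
x(d, n) = -33 - n (x(d, n) = -3 + ((-4 + 3)*n - 30) = -3 + (-n - 30) = -3 + (-30 - n) = -33 - n)
q(S, E) = -3 + S*(-33 - E) (q(S, E) = -3 + (-33 - E)*S = -3 + S*(-33 - E))
sqrt(q(H, 752) - 2847018) = sqrt((-3 - 1*(-364)*(33 + 752)) - 2847018) = sqrt((-3 - 1*(-364)*785) - 2847018) = sqrt((-3 + 285740) - 2847018) = sqrt(285737 - 2847018) = sqrt(-2561281) = I*sqrt(2561281)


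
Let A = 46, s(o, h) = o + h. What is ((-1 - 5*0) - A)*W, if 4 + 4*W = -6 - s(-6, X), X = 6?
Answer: 235/2 ≈ 117.50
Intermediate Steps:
s(o, h) = h + o
W = -5/2 (W = -1 + (-6 - (6 - 6))/4 = -1 + (-6 - 1*0)/4 = -1 + (-6 + 0)/4 = -1 + (¼)*(-6) = -1 - 3/2 = -5/2 ≈ -2.5000)
((-1 - 5*0) - A)*W = ((-1 - 5*0) - 1*46)*(-5/2) = ((-1 + 0) - 46)*(-5/2) = (-1 - 46)*(-5/2) = -47*(-5/2) = 235/2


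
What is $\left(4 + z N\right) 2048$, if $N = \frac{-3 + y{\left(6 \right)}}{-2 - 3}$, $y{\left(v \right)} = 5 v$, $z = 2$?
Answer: $- \frac{69632}{5} \approx -13926.0$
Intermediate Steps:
$N = - \frac{27}{5}$ ($N = \frac{-3 + 5 \cdot 6}{-2 - 3} = \frac{-3 + 30}{-5} = 27 \left(- \frac{1}{5}\right) = - \frac{27}{5} \approx -5.4$)
$\left(4 + z N\right) 2048 = \left(4 + 2 \left(- \frac{27}{5}\right)\right) 2048 = \left(4 - \frac{54}{5}\right) 2048 = \left(- \frac{34}{5}\right) 2048 = - \frac{69632}{5}$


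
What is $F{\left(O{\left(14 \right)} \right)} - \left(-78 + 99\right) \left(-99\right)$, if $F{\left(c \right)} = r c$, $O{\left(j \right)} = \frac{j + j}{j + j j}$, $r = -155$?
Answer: $\frac{6175}{3} \approx 2058.3$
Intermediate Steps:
$O{\left(j \right)} = \frac{2 j}{j + j^{2}}$
$F{\left(c \right)} = - 155 c$
$F{\left(O{\left(14 \right)} \right)} - \left(-78 + 99\right) \left(-99\right) = - 155 \frac{2}{1 + 14} - \left(-78 + 99\right) \left(-99\right) = - 155 \cdot \frac{2}{15} - 21 \left(-99\right) = - 155 \cdot 2 \cdot \frac{1}{15} - -2079 = \left(-155\right) \frac{2}{15} + 2079 = - \frac{62}{3} + 2079 = \frac{6175}{3}$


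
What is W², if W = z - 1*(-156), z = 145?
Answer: 90601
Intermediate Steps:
W = 301 (W = 145 - 1*(-156) = 145 + 156 = 301)
W² = 301² = 90601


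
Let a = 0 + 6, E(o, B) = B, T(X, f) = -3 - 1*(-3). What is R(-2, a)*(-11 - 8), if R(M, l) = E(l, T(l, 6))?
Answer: 0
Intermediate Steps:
T(X, f) = 0 (T(X, f) = -3 + 3 = 0)
a = 6
R(M, l) = 0
R(-2, a)*(-11 - 8) = 0*(-11 - 8) = 0*(-19) = 0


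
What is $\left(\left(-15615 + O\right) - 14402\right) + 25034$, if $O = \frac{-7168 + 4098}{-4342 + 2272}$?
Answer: $- \frac{1031174}{207} \approx -4981.5$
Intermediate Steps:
$O = \frac{307}{207}$ ($O = - \frac{3070}{-2070} = \left(-3070\right) \left(- \frac{1}{2070}\right) = \frac{307}{207} \approx 1.4831$)
$\left(\left(-15615 + O\right) - 14402\right) + 25034 = \left(\left(-15615 + \frac{307}{207}\right) - 14402\right) + 25034 = \left(- \frac{3231998}{207} - 14402\right) + 25034 = - \frac{6213212}{207} + 25034 = - \frac{1031174}{207}$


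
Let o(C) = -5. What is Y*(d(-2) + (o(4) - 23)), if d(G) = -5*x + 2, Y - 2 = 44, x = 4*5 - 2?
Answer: -5336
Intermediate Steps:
x = 18 (x = 20 - 2 = 18)
Y = 46 (Y = 2 + 44 = 46)
d(G) = -88 (d(G) = -5*18 + 2 = -90 + 2 = -88)
Y*(d(-2) + (o(4) - 23)) = 46*(-88 + (-5 - 23)) = 46*(-88 - 28) = 46*(-116) = -5336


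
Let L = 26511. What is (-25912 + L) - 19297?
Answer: -18698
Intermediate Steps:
(-25912 + L) - 19297 = (-25912 + 26511) - 19297 = 599 - 19297 = -18698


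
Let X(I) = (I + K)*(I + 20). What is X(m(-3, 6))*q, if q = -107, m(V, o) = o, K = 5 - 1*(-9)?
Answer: -55640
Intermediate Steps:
K = 14 (K = 5 + 9 = 14)
X(I) = (14 + I)*(20 + I) (X(I) = (I + 14)*(I + 20) = (14 + I)*(20 + I))
X(m(-3, 6))*q = (280 + 6² + 34*6)*(-107) = (280 + 36 + 204)*(-107) = 520*(-107) = -55640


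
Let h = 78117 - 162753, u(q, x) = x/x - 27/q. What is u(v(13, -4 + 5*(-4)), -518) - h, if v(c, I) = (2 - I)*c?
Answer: 28607279/338 ≈ 84637.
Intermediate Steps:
v(c, I) = c*(2 - I)
u(q, x) = 1 - 27/q
h = -84636
u(v(13, -4 + 5*(-4)), -518) - h = (-27 + 13*(2 - (-4 + 5*(-4))))/((13*(2 - (-4 + 5*(-4))))) - 1*(-84636) = (-27 + 13*(2 - (-4 - 20)))/((13*(2 - (-4 - 20)))) + 84636 = (-27 + 13*(2 - 1*(-24)))/((13*(2 - 1*(-24)))) + 84636 = (-27 + 13*(2 + 24))/((13*(2 + 24))) + 84636 = (-27 + 13*26)/((13*26)) + 84636 = (-27 + 338)/338 + 84636 = (1/338)*311 + 84636 = 311/338 + 84636 = 28607279/338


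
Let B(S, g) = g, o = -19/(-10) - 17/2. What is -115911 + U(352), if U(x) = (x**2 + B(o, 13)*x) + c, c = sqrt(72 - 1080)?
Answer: 12569 + 12*I*sqrt(7) ≈ 12569.0 + 31.749*I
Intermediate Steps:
o = -33/5 (o = -19*(-1/10) - 17*1/2 = 19/10 - 17/2 = -33/5 ≈ -6.6000)
c = 12*I*sqrt(7) (c = sqrt(-1008) = 12*I*sqrt(7) ≈ 31.749*I)
U(x) = x**2 + 13*x + 12*I*sqrt(7) (U(x) = (x**2 + 13*x) + 12*I*sqrt(7) = x**2 + 13*x + 12*I*sqrt(7))
-115911 + U(352) = -115911 + (352**2 + 13*352 + 12*I*sqrt(7)) = -115911 + (123904 + 4576 + 12*I*sqrt(7)) = -115911 + (128480 + 12*I*sqrt(7)) = 12569 + 12*I*sqrt(7)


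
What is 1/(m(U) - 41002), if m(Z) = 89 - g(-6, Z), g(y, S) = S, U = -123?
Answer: -1/40790 ≈ -2.4516e-5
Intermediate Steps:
m(Z) = 89 - Z
1/(m(U) - 41002) = 1/((89 - 1*(-123)) - 41002) = 1/((89 + 123) - 41002) = 1/(212 - 41002) = 1/(-40790) = -1/40790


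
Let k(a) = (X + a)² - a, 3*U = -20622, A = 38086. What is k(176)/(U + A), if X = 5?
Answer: 32585/31212 ≈ 1.0440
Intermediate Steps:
U = -6874 (U = (⅓)*(-20622) = -6874)
k(a) = (5 + a)² - a
k(176)/(U + A) = ((5 + 176)² - 1*176)/(-6874 + 38086) = (181² - 176)/31212 = (32761 - 176)*(1/31212) = 32585*(1/31212) = 32585/31212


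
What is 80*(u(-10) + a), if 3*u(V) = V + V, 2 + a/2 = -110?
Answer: -55360/3 ≈ -18453.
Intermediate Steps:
a = -224 (a = -4 + 2*(-110) = -4 - 220 = -224)
u(V) = 2*V/3 (u(V) = (V + V)/3 = (2*V)/3 = 2*V/3)
80*(u(-10) + a) = 80*((2/3)*(-10) - 224) = 80*(-20/3 - 224) = 80*(-692/3) = -55360/3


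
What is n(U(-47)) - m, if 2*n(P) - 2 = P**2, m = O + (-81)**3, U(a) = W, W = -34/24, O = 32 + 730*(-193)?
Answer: 193622689/288 ≈ 6.7230e+5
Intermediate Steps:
O = -140858 (O = 32 - 140890 = -140858)
W = -17/12 (W = -34*1/24 = -17/12 ≈ -1.4167)
U(a) = -17/12
m = -672299 (m = -140858 + (-81)**3 = -140858 - 531441 = -672299)
n(P) = 1 + P**2/2
n(U(-47)) - m = (1 + (-17/12)**2/2) - 1*(-672299) = (1 + (1/2)*(289/144)) + 672299 = (1 + 289/288) + 672299 = 577/288 + 672299 = 193622689/288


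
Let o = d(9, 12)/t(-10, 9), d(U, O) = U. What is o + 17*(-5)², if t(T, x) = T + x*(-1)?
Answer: 8066/19 ≈ 424.53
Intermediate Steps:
t(T, x) = T - x
o = -9/19 (o = 9/(-10 - 1*9) = 9/(-10 - 9) = 9/(-19) = 9*(-1/19) = -9/19 ≈ -0.47368)
o + 17*(-5)² = -9/19 + 17*(-5)² = -9/19 + 17*25 = -9/19 + 425 = 8066/19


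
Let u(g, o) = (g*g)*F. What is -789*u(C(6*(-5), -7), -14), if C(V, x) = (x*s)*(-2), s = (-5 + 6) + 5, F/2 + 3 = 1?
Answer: 22268736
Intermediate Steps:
F = -4 (F = -6 + 2*1 = -6 + 2 = -4)
s = 6 (s = 1 + 5 = 6)
C(V, x) = -12*x (C(V, x) = (x*6)*(-2) = (6*x)*(-2) = -12*x)
u(g, o) = -4*g² (u(g, o) = (g*g)*(-4) = g²*(-4) = -4*g²)
-789*u(C(6*(-5), -7), -14) = -(-3156)*(-12*(-7))² = -(-3156)*84² = -(-3156)*7056 = -789*(-28224) = 22268736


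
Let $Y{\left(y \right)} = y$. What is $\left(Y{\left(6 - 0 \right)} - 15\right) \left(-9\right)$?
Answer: $81$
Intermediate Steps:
$\left(Y{\left(6 - 0 \right)} - 15\right) \left(-9\right) = \left(\left(6 - 0\right) - 15\right) \left(-9\right) = \left(\left(6 + 0\right) - 15\right) \left(-9\right) = \left(6 - 15\right) \left(-9\right) = \left(-9\right) \left(-9\right) = 81$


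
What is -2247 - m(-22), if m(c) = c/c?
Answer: -2248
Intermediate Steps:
m(c) = 1
-2247 - m(-22) = -2247 - 1*1 = -2247 - 1 = -2248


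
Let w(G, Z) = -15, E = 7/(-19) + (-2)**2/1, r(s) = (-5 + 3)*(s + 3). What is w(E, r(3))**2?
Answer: 225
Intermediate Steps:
r(s) = -6 - 2*s (r(s) = -2*(3 + s) = -6 - 2*s)
E = 69/19 (E = 7*(-1/19) + 4*1 = -7/19 + 4 = 69/19 ≈ 3.6316)
w(E, r(3))**2 = (-15)**2 = 225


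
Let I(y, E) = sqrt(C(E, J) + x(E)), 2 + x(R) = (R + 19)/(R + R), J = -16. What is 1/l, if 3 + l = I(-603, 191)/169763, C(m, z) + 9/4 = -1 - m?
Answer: -66054239379348/198162718287559 - 339526*I*sqrt(28557365)/198162718287559 ≈ -0.33333 - 9.1561e-6*I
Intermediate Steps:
x(R) = -2 + (19 + R)/(2*R) (x(R) = -2 + (R + 19)/(R + R) = -2 + (19 + R)/((2*R)) = -2 + (19 + R)*(1/(2*R)) = -2 + (19 + R)/(2*R))
C(m, z) = -13/4 - m (C(m, z) = -9/4 + (-1 - m) = -13/4 - m)
I(y, E) = sqrt(-13/4 - E + (19 - 3*E)/(2*E)) (I(y, E) = sqrt((-13/4 - E) + (19 - 3*E)/(2*E)) = sqrt(-13/4 - E + (19 - 3*E)/(2*E)))
l = -3 + I*sqrt(28557365)/64849466 (l = -3 + (sqrt(-19 - 4*191 + 38/191)/2)/169763 = -3 + (sqrt(-19 - 764 + 38*(1/191))/2)*(1/169763) = -3 + (sqrt(-19 - 764 + 38/191)/2)*(1/169763) = -3 + (sqrt(-149515/191)/2)*(1/169763) = -3 + ((I*sqrt(28557365)/191)/2)*(1/169763) = -3 + (I*sqrt(28557365)/382)*(1/169763) = -3 + I*sqrt(28557365)/64849466 ≈ -3.0 + 8.2405e-5*I)
1/l = 1/(-3 + I*sqrt(28557365)/64849466)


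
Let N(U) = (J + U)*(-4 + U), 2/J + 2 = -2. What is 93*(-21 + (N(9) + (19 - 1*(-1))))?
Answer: 7719/2 ≈ 3859.5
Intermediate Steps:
J = -½ (J = 2/(-2 - 2) = 2/(-4) = 2*(-¼) = -½ ≈ -0.50000)
N(U) = (-4 + U)*(-½ + U) (N(U) = (-½ + U)*(-4 + U) = (-4 + U)*(-½ + U))
93*(-21 + (N(9) + (19 - 1*(-1)))) = 93*(-21 + ((2 + 9² - 9/2*9) + (19 - 1*(-1)))) = 93*(-21 + ((2 + 81 - 81/2) + (19 + 1))) = 93*(-21 + (85/2 + 20)) = 93*(-21 + 125/2) = 93*(83/2) = 7719/2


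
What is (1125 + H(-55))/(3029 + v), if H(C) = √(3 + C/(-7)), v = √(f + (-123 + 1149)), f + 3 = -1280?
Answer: 1135875/3058366 + 3029*√133/32112843 - 375*I*√257/3058366 - I*√34181/32112843 ≈ 0.37249 - 0.0019714*I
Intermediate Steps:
f = -1283 (f = -3 - 1280 = -1283)
v = I*√257 (v = √(-1283 + (-123 + 1149)) = √(-1283 + 1026) = √(-257) = I*√257 ≈ 16.031*I)
H(C) = √(3 - C/7) (H(C) = √(3 + C*(-⅐)) = √(3 - C/7))
(1125 + H(-55))/(3029 + v) = (1125 + √(147 - 7*(-55))/7)/(3029 + I*√257) = (1125 + √(147 + 385)/7)/(3029 + I*√257) = (1125 + √532/7)/(3029 + I*√257) = (1125 + (2*√133)/7)/(3029 + I*√257) = (1125 + 2*√133/7)/(3029 + I*√257)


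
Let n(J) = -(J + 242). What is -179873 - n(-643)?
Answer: -180274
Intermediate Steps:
n(J) = -242 - J (n(J) = -(242 + J) = -242 - J)
-179873 - n(-643) = -179873 - (-242 - 1*(-643)) = -179873 - (-242 + 643) = -179873 - 1*401 = -179873 - 401 = -180274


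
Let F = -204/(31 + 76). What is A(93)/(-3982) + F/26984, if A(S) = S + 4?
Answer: -17554954/718573801 ≈ -0.024430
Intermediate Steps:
A(S) = 4 + S
F = -204/107 ≈ -1.9065
A(93)/(-3982) + F/26984 = (4 + 93)/(-3982) - 204/107/26984 = 97*(-1/3982) - 204/107*1/26984 = -97/3982 - 51/721822 = -17554954/718573801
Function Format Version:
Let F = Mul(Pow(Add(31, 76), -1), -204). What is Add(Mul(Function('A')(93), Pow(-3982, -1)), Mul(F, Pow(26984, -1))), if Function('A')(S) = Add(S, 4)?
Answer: Rational(-17554954, 718573801) ≈ -0.024430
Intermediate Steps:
Function('A')(S) = Add(4, S)
F = Rational(-204, 107) (F = Mul(Pow(107, -1), -204) = Mul(Rational(1, 107), -204) = Rational(-204, 107) ≈ -1.9065)
Add(Mul(Function('A')(93), Pow(-3982, -1)), Mul(F, Pow(26984, -1))) = Add(Mul(Add(4, 93), Pow(-3982, -1)), Mul(Rational(-204, 107), Pow(26984, -1))) = Add(Mul(97, Rational(-1, 3982)), Mul(Rational(-204, 107), Rational(1, 26984))) = Add(Rational(-97, 3982), Rational(-51, 721822)) = Rational(-17554954, 718573801)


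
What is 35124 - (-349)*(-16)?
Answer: 29540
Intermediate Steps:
35124 - (-349)*(-16) = 35124 - 1*5584 = 35124 - 5584 = 29540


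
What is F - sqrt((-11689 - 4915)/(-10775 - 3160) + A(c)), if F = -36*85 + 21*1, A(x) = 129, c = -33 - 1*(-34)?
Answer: -3039 - sqrt(25281141765)/13935 ≈ -3050.4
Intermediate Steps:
c = 1 (c = -33 + 34 = 1)
F = -3039 (F = -3060 + 21 = -3039)
F - sqrt((-11689 - 4915)/(-10775 - 3160) + A(c)) = -3039 - sqrt((-11689 - 4915)/(-10775 - 3160) + 129) = -3039 - sqrt(-16604/(-13935) + 129) = -3039 - sqrt(-16604*(-1/13935) + 129) = -3039 - sqrt(16604/13935 + 129) = -3039 - sqrt(1814219/13935) = -3039 - sqrt(25281141765)/13935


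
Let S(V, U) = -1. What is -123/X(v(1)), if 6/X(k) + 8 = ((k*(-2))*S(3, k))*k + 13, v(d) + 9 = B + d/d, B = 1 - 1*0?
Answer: -4223/2 ≈ -2111.5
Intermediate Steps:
B = 1 (B = 1 + 0 = 1)
v(d) = -7 (v(d) = -9 + (1 + d/d) = -9 + (1 + 1) = -9 + 2 = -7)
X(k) = 6/(5 + 2*k²) (X(k) = 6/(-8 + (((k*(-2))*(-1))*k + 13)) = 6/(-8 + ((-2*k*(-1))*k + 13)) = 6/(-8 + ((2*k)*k + 13)) = 6/(-8 + (2*k² + 13)) = 6/(-8 + (13 + 2*k²)) = 6/(5 + 2*k²))
-123/X(v(1)) = -123/(6/(5 + 2*(-7)²)) = -123/(6/(5 + 2*49)) = -123/(6/(5 + 98)) = -123/(6/103) = -123/(6*(1/103)) = -123/6/103 = -123*103/6 = -4223/2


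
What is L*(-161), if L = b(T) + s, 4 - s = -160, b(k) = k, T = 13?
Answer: -28497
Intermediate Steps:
s = 164 (s = 4 - 1*(-160) = 4 + 160 = 164)
L = 177 (L = 13 + 164 = 177)
L*(-161) = 177*(-161) = -28497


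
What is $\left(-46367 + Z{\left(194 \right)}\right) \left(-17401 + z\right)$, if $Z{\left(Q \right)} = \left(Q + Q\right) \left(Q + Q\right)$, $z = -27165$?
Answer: $-4642752182$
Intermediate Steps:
$Z{\left(Q \right)} = 4 Q^{2}$ ($Z{\left(Q \right)} = 2 Q 2 Q = 4 Q^{2}$)
$\left(-46367 + Z{\left(194 \right)}\right) \left(-17401 + z\right) = \left(-46367 + 4 \cdot 194^{2}\right) \left(-17401 - 27165\right) = \left(-46367 + 4 \cdot 37636\right) \left(-44566\right) = \left(-46367 + 150544\right) \left(-44566\right) = 104177 \left(-44566\right) = -4642752182$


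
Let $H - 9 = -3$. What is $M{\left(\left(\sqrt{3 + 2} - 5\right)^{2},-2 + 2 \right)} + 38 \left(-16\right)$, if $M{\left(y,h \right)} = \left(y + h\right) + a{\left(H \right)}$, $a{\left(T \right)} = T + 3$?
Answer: $-599 + \left(5 - \sqrt{5}\right)^{2} \approx -591.36$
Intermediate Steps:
$H = 6$ ($H = 9 - 3 = 6$)
$a{\left(T \right)} = 3 + T$
$M{\left(y,h \right)} = 9 + h + y$ ($M{\left(y,h \right)} = \left(y + h\right) + \left(3 + 6\right) = \left(h + y\right) + 9 = 9 + h + y$)
$M{\left(\left(\sqrt{3 + 2} - 5\right)^{2},-2 + 2 \right)} + 38 \left(-16\right) = \left(9 + \left(-2 + 2\right) + \left(\sqrt{3 + 2} - 5\right)^{2}\right) + 38 \left(-16\right) = \left(9 + 0 + \left(\sqrt{5} - 5\right)^{2}\right) - 608 = \left(9 + 0 + \left(-5 + \sqrt{5}\right)^{2}\right) - 608 = \left(9 + \left(-5 + \sqrt{5}\right)^{2}\right) - 608 = -599 + \left(-5 + \sqrt{5}\right)^{2}$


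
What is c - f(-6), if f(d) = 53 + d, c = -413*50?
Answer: -20697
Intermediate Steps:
c = -20650
c - f(-6) = -20650 - (53 - 6) = -20650 - 1*47 = -20650 - 47 = -20697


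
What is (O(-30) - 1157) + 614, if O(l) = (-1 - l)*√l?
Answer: -543 + 29*I*√30 ≈ -543.0 + 158.84*I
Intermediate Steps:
O(l) = √l*(-1 - l)
(O(-30) - 1157) + 614 = (√(-30)*(-1 - 1*(-30)) - 1157) + 614 = ((I*√30)*(-1 + 30) - 1157) + 614 = ((I*√30)*29 - 1157) + 614 = (29*I*√30 - 1157) + 614 = (-1157 + 29*I*√30) + 614 = -543 + 29*I*√30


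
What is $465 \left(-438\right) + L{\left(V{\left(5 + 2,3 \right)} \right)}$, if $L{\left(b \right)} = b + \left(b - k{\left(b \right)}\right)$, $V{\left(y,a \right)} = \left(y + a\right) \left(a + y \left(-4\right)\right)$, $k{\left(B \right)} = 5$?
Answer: $-204175$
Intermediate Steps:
$V{\left(y,a \right)} = \left(a + y\right) \left(a - 4 y\right)$
$L{\left(b \right)} = -5 + 2 b$ ($L{\left(b \right)} = b + \left(b - 5\right) = b + \left(-5 + b\right) = -5 + 2 b$)
$465 \left(-438\right) + L{\left(V{\left(5 + 2,3 \right)} \right)} = 465 \left(-438\right) + \left(-5 + 2 \left(3^{2} - 4 \left(5 + 2\right)^{2} - 9 \left(5 + 2\right)\right)\right) = -203670 + \left(-5 + 2 \left(9 - 4 \cdot 7^{2} - 9 \cdot 7\right)\right) = -203670 + \left(-5 + 2 \left(9 - 196 - 63\right)\right) = -203670 + \left(-5 + 2 \left(-250\right)\right) = -203670 - 505 = -204175$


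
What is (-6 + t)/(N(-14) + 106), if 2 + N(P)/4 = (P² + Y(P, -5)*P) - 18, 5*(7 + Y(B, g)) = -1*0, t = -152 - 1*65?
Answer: -223/1202 ≈ -0.18552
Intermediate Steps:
t = -217 (t = -152 - 65 = -217)
Y(B, g) = -7 (Y(B, g) = -7 + (-1*0)/5 = -7 + (⅕)*0 = -7 + 0 = -7)
N(P) = -80 - 28*P + 4*P² (N(P) = -8 + 4*((P² - 7*P) - 18) = -8 + 4*(-18 + P² - 7*P) = -8 + (-72 - 28*P + 4*P²) = -80 - 28*P + 4*P²)
(-6 + t)/(N(-14) + 106) = (-6 - 217)/((-80 - 28*(-14) + 4*(-14)²) + 106) = -223/((-80 + 392 + 4*196) + 106) = -223/((-80 + 392 + 784) + 106) = -223/(1096 + 106) = -223/1202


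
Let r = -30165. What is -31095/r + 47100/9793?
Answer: 115018989/19693723 ≈ 5.8404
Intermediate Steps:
-31095/r + 47100/9793 = -31095/(-30165) + 47100/9793 = -31095*(-1/30165) + 47100*(1/9793) = 2073/2011 + 47100/9793 = 115018989/19693723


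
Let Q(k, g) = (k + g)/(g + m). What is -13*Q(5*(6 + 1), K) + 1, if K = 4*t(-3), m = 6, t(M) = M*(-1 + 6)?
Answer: -271/54 ≈ -5.0185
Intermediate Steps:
t(M) = 5*M (t(M) = M*5 = 5*M)
K = -60 (K = 4*(5*(-3)) = 4*(-15) = -60)
Q(k, g) = (g + k)/(6 + g) (Q(k, g) = (k + g)/(g + 6) = (g + k)/(6 + g))
-13*Q(5*(6 + 1), K) + 1 = -13*(-60 + 5*(6 + 1))/(6 - 60) + 1 = -13*(-60 + 5*7)/(-54) + 1 = -(-13)*(-60 + 35)/54 + 1 = -(-13)*(-25)/54 + 1 = -13*25/54 + 1 = -325/54 + 1 = -271/54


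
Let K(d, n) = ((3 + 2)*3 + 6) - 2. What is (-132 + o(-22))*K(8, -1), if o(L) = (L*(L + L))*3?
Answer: 52668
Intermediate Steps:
o(L) = 6*L² (o(L) = (L*(2*L))*3 = (2*L²)*3 = 6*L²)
K(d, n) = 19 (K(d, n) = (5*3 + 6) - 2 = (15 + 6) - 2 = 21 - 2 = 19)
(-132 + o(-22))*K(8, -1) = (-132 + 6*(-22)²)*19 = (-132 + 6*484)*19 = (-132 + 2904)*19 = 2772*19 = 52668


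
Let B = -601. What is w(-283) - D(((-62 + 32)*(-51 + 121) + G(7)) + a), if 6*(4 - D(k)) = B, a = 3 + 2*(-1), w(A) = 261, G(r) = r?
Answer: 941/6 ≈ 156.83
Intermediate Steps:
a = 1 (a = 3 - 2 = 1)
D(k) = 625/6 (D(k) = 4 - ⅙*(-601) = 4 + 601/6 = 625/6)
w(-283) - D(((-62 + 32)*(-51 + 121) + G(7)) + a) = 261 - 1*625/6 = 261 - 625/6 = 941/6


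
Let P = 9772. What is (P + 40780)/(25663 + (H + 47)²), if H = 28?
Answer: 6319/3911 ≈ 1.6157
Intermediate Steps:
(P + 40780)/(25663 + (H + 47)²) = (9772 + 40780)/(25663 + (28 + 47)²) = 50552/(25663 + 75²) = 50552/(25663 + 5625) = 50552/31288 = 50552*(1/31288) = 6319/3911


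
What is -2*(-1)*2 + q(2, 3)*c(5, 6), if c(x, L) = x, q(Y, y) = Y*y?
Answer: 34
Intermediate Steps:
-2*(-1)*2 + q(2, 3)*c(5, 6) = -2*(-1)*2 + (2*3)*5 = 2*2 + 6*5 = 4 + 30 = 34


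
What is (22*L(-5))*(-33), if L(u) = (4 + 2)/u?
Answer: 4356/5 ≈ 871.20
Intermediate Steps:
L(u) = 6/u
(22*L(-5))*(-33) = (22*(6/(-5)))*(-33) = (22*(6*(-1/5)))*(-33) = (22*(-6/5))*(-33) = -132/5*(-33) = 4356/5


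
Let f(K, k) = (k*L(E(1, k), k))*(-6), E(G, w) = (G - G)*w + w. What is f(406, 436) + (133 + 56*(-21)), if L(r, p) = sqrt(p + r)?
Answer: -1043 - 5232*sqrt(218) ≈ -78293.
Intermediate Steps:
E(G, w) = w (E(G, w) = 0*w + w = 0 + w = w)
f(K, k) = -6*sqrt(2)*k**(3/2) (f(K, k) = (k*sqrt(k + k))*(-6) = (k*sqrt(2*k))*(-6) = (k*(sqrt(2)*sqrt(k)))*(-6) = (sqrt(2)*k**(3/2))*(-6) = -6*sqrt(2)*k**(3/2))
f(406, 436) + (133 + 56*(-21)) = -6*sqrt(2)*436**(3/2) + (133 + 56*(-21)) = -6*sqrt(2)*872*sqrt(109) + (133 - 1176) = -5232*sqrt(218) - 1043 = -1043 - 5232*sqrt(218)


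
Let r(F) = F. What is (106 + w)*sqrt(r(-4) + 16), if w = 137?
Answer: 486*sqrt(3) ≈ 841.78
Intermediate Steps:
(106 + w)*sqrt(r(-4) + 16) = (106 + 137)*sqrt(-4 + 16) = 243*sqrt(12) = 243*(2*sqrt(3)) = 486*sqrt(3)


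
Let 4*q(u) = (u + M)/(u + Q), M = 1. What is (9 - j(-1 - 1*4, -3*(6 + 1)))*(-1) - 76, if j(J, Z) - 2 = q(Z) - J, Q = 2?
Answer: -1477/19 ≈ -77.737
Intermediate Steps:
q(u) = (1 + u)/(4*(2 + u)) (q(u) = ((u + 1)/(u + 2))/4 = ((1 + u)/(2 + u))/4 = (1 + u)/(4*(2 + u)))
j(J, Z) = 2 - J + (1 + Z)/(4*(2 + Z)) (j(J, Z) = 2 + ((1 + Z)/(4*(2 + Z)) - J) = 2 + (-J + (1 + Z)/(4*(2 + Z))) = 2 - J + (1 + Z)/(4*(2 + Z)))
(9 - j(-1 - 1*4, -3*(6 + 1)))*(-1) - 76 = (9 - (1 - 3*(6 + 1) + 4*(2 - 3*(6 + 1))*(2 - (-1 - 1*4)))/(4*(2 - 3*(6 + 1))))*(-1) - 76 = (9 - (1 - 3*7 + 4*(2 - 3*7)*(2 - (-1 - 4)))/(4*(2 - 3*7)))*(-1) - 76 = (9 - (1 - 21 + 4*(2 - 21)*(2 - 1*(-5)))/(4*(2 - 21)))*(-1) - 76 = (9 - (1 - 21 + 4*(-19)*(2 + 5))/(4*(-19)))*(-1) - 76 = (9 - (-1)*(1 - 21 + 4*(-19)*7)/(4*19))*(-1) - 76 = (9 - (-1)*(1 - 21 - 532)/(4*19))*(-1) - 76 = (9 - (-1)*(-552)/(4*19))*(-1) - 76 = (9 - 1*138/19)*(-1) - 76 = (9 - 138/19)*(-1) - 76 = (33/19)*(-1) - 76 = -33/19 - 76 = -1477/19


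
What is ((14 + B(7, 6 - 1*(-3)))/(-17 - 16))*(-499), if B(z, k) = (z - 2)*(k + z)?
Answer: 46906/33 ≈ 1421.4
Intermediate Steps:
B(z, k) = (-2 + z)*(k + z)
((14 + B(7, 6 - 1*(-3)))/(-17 - 16))*(-499) = ((14 + (7² - 2*(6 - 1*(-3)) - 2*7 + (6 - 1*(-3))*7))/(-17 - 16))*(-499) = ((14 + (49 - 2*(6 + 3) - 14 + (6 + 3)*7))/(-33))*(-499) = ((14 + (49 - 2*9 - 14 + 9*7))*(-1/33))*(-499) = ((14 + (49 - 18 - 14 + 63))*(-1/33))*(-499) = ((14 + 80)*(-1/33))*(-499) = (94*(-1/33))*(-499) = -94/33*(-499) = 46906/33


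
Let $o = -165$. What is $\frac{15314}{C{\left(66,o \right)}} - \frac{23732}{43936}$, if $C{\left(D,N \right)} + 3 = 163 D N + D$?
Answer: $- \frac{823025039}{1499744376} \approx -0.54878$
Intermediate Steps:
$C{\left(D,N \right)} = -3 + D + 163 D N$ ($C{\left(D,N \right)} = -3 + \left(163 D N + D\right) = -3 + \left(D + 163 D N\right) = -3 + D + 163 D N$)
$\frac{15314}{C{\left(66,o \right)}} - \frac{23732}{43936} = \frac{15314}{-3 + 66 + 163 \cdot 66 \left(-165\right)} - \frac{23732}{43936} = \frac{15314}{-3 + 66 - 1775070} - \frac{5933}{10984} = \frac{15314}{-1775007} - \frac{5933}{10984} = 15314 \left(- \frac{1}{1775007}\right) - \frac{5933}{10984} = - \frac{1178}{136539} - \frac{5933}{10984} = - \frac{823025039}{1499744376}$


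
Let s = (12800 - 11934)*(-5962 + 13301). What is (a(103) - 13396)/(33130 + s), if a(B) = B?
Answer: -211/101408 ≈ -0.0020807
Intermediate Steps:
s = 6355574 (s = 866*7339 = 6355574)
(a(103) - 13396)/(33130 + s) = (103 - 13396)/(33130 + 6355574) = -13293/6388704 = -13293*1/6388704 = -211/101408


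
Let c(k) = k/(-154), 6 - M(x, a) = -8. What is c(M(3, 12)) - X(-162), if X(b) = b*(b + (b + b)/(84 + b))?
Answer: -3656677/143 ≈ -25571.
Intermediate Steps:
M(x, a) = 14 (M(x, a) = 6 - 1*(-8) = 6 + 8 = 14)
c(k) = -k/154 (c(k) = k*(-1/154) = -k/154)
X(b) = b*(b + 2*b/(84 + b)) (X(b) = b*(b + (2*b)/(84 + b)) = b*(b + 2*b/(84 + b)))
c(M(3, 12)) - X(-162) = -1/154*14 - (-162)²*(86 - 162)/(84 - 162) = -1/11 - 26244*(-76)/(-78) = -1/11 - 26244*(-1)*(-76)/78 = -1/11 - 1*332424/13 = -1/11 - 332424/13 = -3656677/143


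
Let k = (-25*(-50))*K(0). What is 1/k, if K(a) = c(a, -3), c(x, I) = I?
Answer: -1/3750 ≈ -0.00026667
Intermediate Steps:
K(a) = -3
k = -3750 (k = -25*(-50)*(-3) = 1250*(-3) = -3750)
1/k = 1/(-3750) = -1/3750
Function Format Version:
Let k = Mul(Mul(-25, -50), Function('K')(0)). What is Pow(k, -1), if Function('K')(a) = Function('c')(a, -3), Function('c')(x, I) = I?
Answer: Rational(-1, 3750) ≈ -0.00026667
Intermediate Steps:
Function('K')(a) = -3
k = -3750 (k = Mul(Mul(-25, -50), -3) = Mul(1250, -3) = -3750)
Pow(k, -1) = Pow(-3750, -1) = Rational(-1, 3750)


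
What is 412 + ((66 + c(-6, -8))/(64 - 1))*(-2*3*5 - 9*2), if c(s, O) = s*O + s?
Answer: 2308/7 ≈ 329.71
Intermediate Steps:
c(s, O) = s + O*s (c(s, O) = O*s + s = s + O*s)
412 + ((66 + c(-6, -8))/(64 - 1))*(-2*3*5 - 9*2) = 412 + ((66 - 6*(1 - 8))/(64 - 1))*(-2*3*5 - 9*2) = 412 + ((66 - 6*(-7))/63)*(-6*5 - 18) = 412 + ((66 + 42)*(1/63))*(-30 - 18) = 412 + (108*(1/63))*(-48) = 412 + (12/7)*(-48) = 412 - 576/7 = 2308/7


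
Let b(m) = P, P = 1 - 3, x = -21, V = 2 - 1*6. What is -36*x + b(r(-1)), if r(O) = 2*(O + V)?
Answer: 754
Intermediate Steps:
V = -4 (V = 2 - 6 = -4)
P = -2
r(O) = -8 + 2*O (r(O) = 2*(O - 4) = 2*(-4 + O) = -8 + 2*O)
b(m) = -2
-36*x + b(r(-1)) = -36*(-21) - 2 = 756 - 2 = 754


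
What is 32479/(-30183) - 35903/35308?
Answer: -318632683/152243052 ≈ -2.0929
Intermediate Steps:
32479/(-30183) - 35903/35308 = 32479*(-1/30183) - 35903*1/35308 = -32479/30183 - 5129/5044 = -318632683/152243052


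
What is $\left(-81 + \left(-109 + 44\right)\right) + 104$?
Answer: $-42$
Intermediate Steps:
$\left(-81 + \left(-109 + 44\right)\right) + 104 = \left(-81 - 65\right) + 104 = -146 + 104 = -42$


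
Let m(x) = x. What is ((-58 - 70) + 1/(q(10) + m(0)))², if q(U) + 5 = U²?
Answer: 147841281/9025 ≈ 16381.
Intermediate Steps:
q(U) = -5 + U²
((-58 - 70) + 1/(q(10) + m(0)))² = ((-58 - 70) + 1/((-5 + 10²) + 0))² = (-128 + 1/((-5 + 100) + 0))² = (-128 + 1/(95 + 0))² = (-128 + 1/95)² = (-12159/95)² = 147841281/9025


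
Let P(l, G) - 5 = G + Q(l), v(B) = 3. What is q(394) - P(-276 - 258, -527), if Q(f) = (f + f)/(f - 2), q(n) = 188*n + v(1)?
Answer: 9995731/134 ≈ 74595.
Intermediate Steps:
q(n) = 3 + 188*n (q(n) = 188*n + 3 = 3 + 188*n)
Q(f) = 2*f/(-2 + f) (Q(f) = (2*f)/(-2 + f) = 2*f/(-2 + f))
P(l, G) = 5 + G + 2*l/(-2 + l) (P(l, G) = 5 + (G + 2*l/(-2 + l)) = 5 + G + 2*l/(-2 + l))
q(394) - P(-276 - 258, -527) = (3 + 188*394) - (2*(-276 - 258) + (-2 + (-276 - 258))*(5 - 527))/(-2 + (-276 - 258)) = (3 + 74072) - (2*(-534) + (-2 - 534)*(-522))/(-2 - 534) = 74075 - (-1068 - 536*(-522))/(-536) = 74075 - (-1)*(-1068 + 279792)/536 = 74075 - (-1)*278724/536 = 74075 - 1*(-69681/134) = 74075 + 69681/134 = 9995731/134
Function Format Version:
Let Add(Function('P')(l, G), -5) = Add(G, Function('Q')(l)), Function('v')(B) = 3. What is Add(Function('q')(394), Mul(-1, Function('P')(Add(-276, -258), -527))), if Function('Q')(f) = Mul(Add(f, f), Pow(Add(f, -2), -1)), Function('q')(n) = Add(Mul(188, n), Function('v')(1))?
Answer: Rational(9995731, 134) ≈ 74595.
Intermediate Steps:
Function('q')(n) = Add(3, Mul(188, n)) (Function('q')(n) = Add(Mul(188, n), 3) = Add(3, Mul(188, n)))
Function('Q')(f) = Mul(2, f, Pow(Add(-2, f), -1)) (Function('Q')(f) = Mul(Mul(2, f), Pow(Add(-2, f), -1)) = Mul(2, f, Pow(Add(-2, f), -1)))
Function('P')(l, G) = Add(5, G, Mul(2, l, Pow(Add(-2, l), -1))) (Function('P')(l, G) = Add(5, Add(G, Mul(2, l, Pow(Add(-2, l), -1)))) = Add(5, G, Mul(2, l, Pow(Add(-2, l), -1))))
Add(Function('q')(394), Mul(-1, Function('P')(Add(-276, -258), -527))) = Add(Add(3, Mul(188, 394)), Mul(-1, Mul(Pow(Add(-2, Add(-276, -258)), -1), Add(Mul(2, Add(-276, -258)), Mul(Add(-2, Add(-276, -258)), Add(5, -527)))))) = Add(Add(3, 74072), Mul(-1, Mul(Pow(Add(-2, -534), -1), Add(Mul(2, -534), Mul(Add(-2, -534), -522))))) = Add(74075, Mul(-1, Mul(Pow(-536, -1), Add(-1068, Mul(-536, -522))))) = Add(74075, Mul(-1, Mul(Rational(-1, 536), Add(-1068, 279792)))) = Add(74075, Mul(-1, Mul(Rational(-1, 536), 278724))) = Add(74075, Mul(-1, Rational(-69681, 134))) = Add(74075, Rational(69681, 134)) = Rational(9995731, 134)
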